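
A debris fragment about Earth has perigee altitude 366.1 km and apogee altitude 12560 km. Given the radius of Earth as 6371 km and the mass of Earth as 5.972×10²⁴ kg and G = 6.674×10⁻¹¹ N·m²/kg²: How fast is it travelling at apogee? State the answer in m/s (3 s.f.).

μ = GM = 6.674×10⁻¹¹ × 5.972×10²⁴ = 3.986×10¹⁴ m³/s².
r_p = 6371 + 366.1 = 6737.1 km = 6.7371×10⁶ m.
r_a = 6371 + 12560 = 18931 km = 1.8931×10⁷ m.
Semi-major axis a = (r_p + r_a)/2 = 12834 km = 1.283×10⁷ m.
Vis-viva: v² = μ(2/r − 1/a) = 3.986×10¹⁴ × (1.056×10⁻⁷ − 7.792×10⁻⁸) = 1.105×10⁷ m²/s².
v = 3324 m/s.

v ≈ 3320 m/s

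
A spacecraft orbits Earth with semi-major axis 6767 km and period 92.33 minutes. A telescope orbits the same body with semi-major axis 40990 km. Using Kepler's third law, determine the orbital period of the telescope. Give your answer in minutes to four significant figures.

T₂ ≈ 1376 minutes

Kepler's third law: T² ∝ a³, so T₂ = T₁ (a₂/a₁)^(3/2).
a₂/a₁ = 6.057, (a₂/a₁)^(3/2) = 14.91.
T₂ = 92.33 × 14.91 = 1376 minutes.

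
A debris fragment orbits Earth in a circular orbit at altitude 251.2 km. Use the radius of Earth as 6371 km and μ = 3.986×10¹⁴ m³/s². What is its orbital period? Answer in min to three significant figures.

r = 6371 + 251.2 = 6622.2 km = 6.6222×10⁶ m.
Kepler's third law: T = 2π√(r³/μ) = 2π√((6.622×10⁶)³ / 3.986×10¹⁴).
r³/μ = 7.286×10⁵ s², so T = 2π × 8.536×10² = 5.363×10³ s.
Converting: 5.363×10³ s ÷ 60.00 = 89.38 min.

T ≈ 89.4 min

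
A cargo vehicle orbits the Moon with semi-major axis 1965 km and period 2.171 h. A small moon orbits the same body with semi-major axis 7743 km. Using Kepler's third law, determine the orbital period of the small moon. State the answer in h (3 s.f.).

Kepler's third law: T² ∝ a³, so T₂ = T₁ (a₂/a₁)^(3/2).
a₂/a₁ = 3.940, (a₂/a₁)^(3/2) = 7.822.
T₂ = 2.171 × 7.822 = 16.98 h.

T₂ ≈ 17.0 h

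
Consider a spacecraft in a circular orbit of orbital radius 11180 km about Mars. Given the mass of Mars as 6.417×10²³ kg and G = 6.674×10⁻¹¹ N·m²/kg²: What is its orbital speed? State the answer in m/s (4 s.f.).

v ≈ 1957 m/s

μ = GM = 6.674×10⁻¹¹ × 6.417×10²³ = 4.283×10¹³ m³/s².
r = 11180 km = 1.118×10⁷ m.
For a circular orbit v = √(μ/r) = √(4.283×10¹³ / 1.118×10⁷) = √(3.831×10⁶) = 1957 m/s.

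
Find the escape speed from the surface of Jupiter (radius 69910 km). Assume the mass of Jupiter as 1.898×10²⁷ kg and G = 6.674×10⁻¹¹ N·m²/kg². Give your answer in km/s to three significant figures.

v_esc ≈ 60.2 km/s

μ = GM = 6.674×10⁻¹¹ × 1.898×10²⁷ = 1.267×10¹⁷ m³/s².
r = R = 6.991×10⁷ m.
Escape speed v_esc = √(2μ/r) = √(2 × 1.267×10¹⁷ / 6.991×10⁷) = √(3.624×10⁹) = 60200 m/s.
= 60.20 km/s.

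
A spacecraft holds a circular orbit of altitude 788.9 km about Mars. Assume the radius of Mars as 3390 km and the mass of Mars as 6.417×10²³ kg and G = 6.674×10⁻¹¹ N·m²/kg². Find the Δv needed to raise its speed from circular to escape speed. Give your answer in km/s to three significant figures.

Δv ≈ 1.33 km/s

μ = GM = 6.674×10⁻¹¹ × 6.417×10²³ = 4.283×10¹³ m³/s².
r = 3390 + 788.9 = 4178.9 km = 4.1789×10⁶ m.
Circular speed v_c = √(μ/r) = 3201 m/s.
Escape speed v_esc = √(2μ/r) = √2 × v_c = 4527 m/s.
Δv = v_esc − v_c = 1326 m/s = 1.326 km/s.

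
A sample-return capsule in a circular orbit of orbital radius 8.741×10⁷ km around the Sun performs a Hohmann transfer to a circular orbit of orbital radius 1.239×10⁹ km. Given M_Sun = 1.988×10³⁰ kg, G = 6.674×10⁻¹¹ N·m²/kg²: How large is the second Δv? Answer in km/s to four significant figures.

Δv ≈ 6.591 km/s

μ = GM = 6.674×10⁻¹¹ × 1.988×10³⁰ = 1.327×10²⁰ m³/s².
r₁ = 8.741×10⁷ km = 8.741×10¹⁰ m.
r₂ = 1.239×10⁹ km = 1.239×10¹² m.
Transfer ellipse a_t = (r₁ + r₂)/2 = 6.632×10¹¹ m.
At r₁: circular v_c1 = √(μ/r₁) = 38960 m/s; transfer-perihelion v_p = √[μ(2/r₁ − 1/a_t)] = 53250 m/s.
At r₂: circular v_c2 = √(μ/r₂) = 10350 m/s; transfer-aphelion v_a = √[μ(2/r₂ − 1/a_t)] = 3757 m/s.
Δv₂ = v_c2 − v_a = 6591 m/s.
= 6.591 km/s.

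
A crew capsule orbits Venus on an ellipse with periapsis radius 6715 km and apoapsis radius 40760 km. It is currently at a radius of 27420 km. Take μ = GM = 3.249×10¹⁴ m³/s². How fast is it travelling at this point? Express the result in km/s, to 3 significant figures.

v ≈ 3.16 km/s

Semi-major axis a = (r_p + r_a)/2 = 23738 km = 2.374×10⁷ m.
Vis-viva: v² = μ(2/r − 1/a) = 3.249×10¹⁴ × (7.294×10⁻⁸ − 4.213×10⁻⁸) = 1.001×10⁷ m²/s².
v = 3164 m/s = 3.164 km/s.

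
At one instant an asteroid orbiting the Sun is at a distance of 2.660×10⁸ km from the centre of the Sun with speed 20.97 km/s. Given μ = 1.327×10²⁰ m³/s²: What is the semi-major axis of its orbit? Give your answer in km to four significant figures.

r = 2.660×10¹¹ m.
Specific orbital energy ε = v²/2 − μ/r = (20970)²/2 − 1.327×10²⁰/2.660×10¹¹ = -2.790×10⁸ J/kg.
Since ε = −μ/(2a), a = −μ/(2ε) = 2.378×10¹¹ m = 2.3781×10⁸ km.

a ≈ 2.378×10⁸ km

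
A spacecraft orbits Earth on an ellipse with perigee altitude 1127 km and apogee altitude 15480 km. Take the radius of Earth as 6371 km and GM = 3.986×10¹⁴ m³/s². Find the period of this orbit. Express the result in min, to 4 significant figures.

r_p = 6371 + 1127 = 7498.0 km = 7.4980×10⁶ m.
r_a = 6371 + 15480 = 21851 km = 2.1851×10⁷ m.
Semi-major axis a = (r_p + r_a)/2 = (7498.0 + 21851)/2 = 14674 km = 1.467×10⁷ m.
By Kepler's third law T = 2π√(a³/μ) = 2π × 2.816×10³ = 1.769×10⁴ s.
= 294.9 min.

T ≈ 294.9 min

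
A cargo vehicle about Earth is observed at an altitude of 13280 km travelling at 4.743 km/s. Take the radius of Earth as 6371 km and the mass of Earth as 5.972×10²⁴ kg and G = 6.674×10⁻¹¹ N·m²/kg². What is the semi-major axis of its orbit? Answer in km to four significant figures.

μ = GM = 6.674×10⁻¹¹ × 5.972×10²⁴ = 3.986×10¹⁴ m³/s².
r = 6371 + 13280 = 19651 km = 1.965×10⁷ m.
Vis-viva rearranged: 1/a = 2/r − v²/μ = 1.018×10⁻⁷ − 5.644×10⁻⁸ = 4.533×10⁻⁸ m⁻¹.
a = 2.206×10⁷ m = 22058 km.

a ≈ 22060 km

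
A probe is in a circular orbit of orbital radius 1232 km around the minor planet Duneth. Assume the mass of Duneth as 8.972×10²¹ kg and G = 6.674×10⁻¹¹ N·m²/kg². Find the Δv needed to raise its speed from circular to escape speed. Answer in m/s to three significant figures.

Δv ≈ 289 m/s

μ = GM = 6.674×10⁻¹¹ × 8.972×10²¹ = 5.988×10¹¹ m³/s².
r = 1232 km = 1.232×10⁶ m.
Circular speed v_c = √(μ/r) = 697.2 m/s.
Escape speed v_esc = √(2μ/r) = √2 × v_c = 985.9 m/s.
Δv = v_esc − v_c = 288.8 m/s.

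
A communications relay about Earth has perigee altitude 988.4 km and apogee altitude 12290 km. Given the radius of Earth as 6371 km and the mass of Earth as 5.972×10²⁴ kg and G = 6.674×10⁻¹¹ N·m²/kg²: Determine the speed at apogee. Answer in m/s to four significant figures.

μ = GM = 6.674×10⁻¹¹ × 5.972×10²⁴ = 3.986×10¹⁴ m³/s².
r_p = 6371 + 988.4 = 7359.4 km = 7.3594×10⁶ m.
r_a = 6371 + 12290 = 18661 km = 1.8661×10⁷ m.
Semi-major axis a = (r_p + r_a)/2 = 13010 km = 1.301×10⁷ m.
Vis-viva: v² = μ(2/r − 1/a) = 3.986×10¹⁴ × (1.072×10⁻⁷ − 7.686×10⁻⁸) = 1.208×10⁷ m²/s².
v = 3476 m/s.

v ≈ 3476 m/s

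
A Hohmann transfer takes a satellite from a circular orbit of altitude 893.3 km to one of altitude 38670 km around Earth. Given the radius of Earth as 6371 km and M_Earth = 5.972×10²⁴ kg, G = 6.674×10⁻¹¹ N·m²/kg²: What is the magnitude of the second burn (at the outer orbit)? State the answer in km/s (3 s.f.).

Δv ≈ 1.41 km/s

μ = GM = 6.674×10⁻¹¹ × 5.972×10²⁴ = 3.986×10¹⁴ m³/s².
r₁ = 6371 + 893.3 = 7264.3 km = 7.2643×10⁶ m.
r₂ = 6371 + 38670 = 45041 km = 4.5041×10⁷ m.
Transfer ellipse a_t = (r₁ + r₂)/2 = 2.615×10⁷ m.
At r₁: circular v_c1 = √(μ/r₁) = 7407 m/s; transfer-perigee v_p = √[μ(2/r₁ − 1/a_t)] = 9721 m/s.
At r₂: circular v_c2 = √(μ/r₂) = 2975 m/s; transfer-apogee v_a = √[μ(2/r₂ − 1/a_t)] = 1568 m/s.
Δv₂ = v_c2 − v_a = 1407 m/s.
= 1.407 km/s.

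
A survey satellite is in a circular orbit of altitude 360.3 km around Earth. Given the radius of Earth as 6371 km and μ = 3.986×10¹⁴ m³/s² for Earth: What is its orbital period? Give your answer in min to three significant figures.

r = 6371 + 360.3 = 6731.3 km = 6.7313×10⁶ m.
Kepler's third law: T = 2π√(r³/μ) = 2π√((6.731×10⁶)³ / 3.986×10¹⁴).
r³/μ = 7.652×10⁵ s², so T = 2π × 8.747×10² = 5.496×10³ s.
Converting: 5.496×10³ s ÷ 60.00 = 91.60 min.

T ≈ 91.6 min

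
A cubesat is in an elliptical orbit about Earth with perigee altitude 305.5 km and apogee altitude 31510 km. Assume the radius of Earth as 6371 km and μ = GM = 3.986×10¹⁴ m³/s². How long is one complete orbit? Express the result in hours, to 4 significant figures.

r_p = 6371 + 305.5 = 6676.5 km = 6.6765×10⁶ m.
r_a = 6371 + 31510 = 37881 km = 3.7881×10⁷ m.
Semi-major axis a = (r_p + r_a)/2 = (6676.5 + 37881)/2 = 22279 km = 2.228×10⁷ m.
By Kepler's third law T = 2π√(a³/μ) = 2π × 5.267×10³ = 3.309×10⁴ s.
= 9.193 hours.

T ≈ 9.193 hours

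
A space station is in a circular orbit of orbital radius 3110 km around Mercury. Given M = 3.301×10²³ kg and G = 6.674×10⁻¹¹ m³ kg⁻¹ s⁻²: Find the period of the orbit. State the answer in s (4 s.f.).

T ≈ 7342 s

μ = GM = 6.674×10⁻¹¹ × 3.301×10²³ = 2.203×10¹³ m³/s².
r = 3110 km = 3.110×10⁶ m.
Kepler's third law: T = 2π√(r³/μ) = 2π√((3.110×10⁶)³ / 2.203×10¹³).
r³/μ = 1.365×10⁶ s², so T = 2π × 1.168×10³ = 7.342×10³ s.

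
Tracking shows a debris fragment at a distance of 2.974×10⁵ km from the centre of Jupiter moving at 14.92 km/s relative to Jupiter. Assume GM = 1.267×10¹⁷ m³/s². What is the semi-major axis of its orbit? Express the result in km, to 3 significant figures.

r = 2.974×10⁸ m.
Specific orbital energy ε = v²/2 − μ/r = (14920)²/2 − 1.267×10¹⁷/2.974×10⁸ = -3.147×10⁸ J/kg.
Since ε = −μ/(2a), a = −μ/(2ε) = 2.013×10⁸ m = 2.0129×10⁵ km.

a ≈ 2.01×10⁵ km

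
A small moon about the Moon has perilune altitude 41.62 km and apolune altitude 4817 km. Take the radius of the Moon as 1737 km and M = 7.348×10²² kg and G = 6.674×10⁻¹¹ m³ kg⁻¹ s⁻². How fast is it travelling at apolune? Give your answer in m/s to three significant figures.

μ = GM = 6.674×10⁻¹¹ × 7.348×10²² = 4.904×10¹² m³/s².
r_p = 1737 + 41.62 = 1778.6 km = 1.7786×10⁶ m.
r_a = 1737 + 4817 = 6554.0 km = 6.5540×10⁶ m.
Semi-major axis a = (r_p + r_a)/2 = 4166.3 km = 4.166×10⁶ m.
Vis-viva: v² = μ(2/r − 1/a) = 4.904×10¹² × (3.052×10⁻⁷ − 2.400×10⁻⁷) = 3.194×10⁵ m²/s².
v = 565.2 m/s.

v ≈ 565 m/s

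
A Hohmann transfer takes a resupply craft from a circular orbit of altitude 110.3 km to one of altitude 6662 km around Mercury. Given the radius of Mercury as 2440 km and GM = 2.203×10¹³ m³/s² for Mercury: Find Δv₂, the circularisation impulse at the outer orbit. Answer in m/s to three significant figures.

Δv ≈ 526 m/s

r₁ = 2440 + 110.3 = 2550.3 km = 2.5503×10⁶ m.
r₂ = 2440 + 6662 = 9102.0 km = 9.1020×10⁶ m.
Transfer ellipse a_t = (r₁ + r₂)/2 = 5.826×10⁶ m.
At r₁: circular v_c1 = √(μ/r₁) = 2939 m/s; transfer-periherm v_p = √[μ(2/r₁ − 1/a_t)] = 3674 m/s.
At r₂: circular v_c2 = √(μ/r₂) = 1556 m/s; transfer-apoherm v_a = √[μ(2/r₂ − 1/a_t)] = 1029 m/s.
Δv₂ = v_c2 − v_a = 526.4 m/s.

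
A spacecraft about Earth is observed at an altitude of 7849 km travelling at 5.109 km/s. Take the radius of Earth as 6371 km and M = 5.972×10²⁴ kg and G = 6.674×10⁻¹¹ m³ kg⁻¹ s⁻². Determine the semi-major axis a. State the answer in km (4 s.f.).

μ = GM = 6.674×10⁻¹¹ × 5.972×10²⁴ = 3.986×10¹⁴ m³/s².
r = 6371 + 7849 = 14220 km = 1.422×10⁷ m.
Specific orbital energy ε = v²/2 − μ/r = (5109)²/2 − 3.986×10¹⁴/1.422×10⁷ = -1.498×10⁷ J/kg.
Since ε = −μ/(2a), a = −μ/(2ε) = 1.331×10⁷ m = 13305 km.

a ≈ 13310 km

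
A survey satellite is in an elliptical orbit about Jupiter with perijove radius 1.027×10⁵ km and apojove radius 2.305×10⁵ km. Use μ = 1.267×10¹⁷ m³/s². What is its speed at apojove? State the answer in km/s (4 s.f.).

Semi-major axis a = (r_p + r_a)/2 = 1.6660×10⁵ km = 1.666×10⁸ m.
Vis-viva: v² = μ(2/r − 1/a) = 1.267×10¹⁷ × (8.677×10⁻⁹ − 6.002×10⁻⁹) = 3.388×10⁸ m²/s².
v = 18410 m/s = 18.41 km/s.

v ≈ 18.41 km/s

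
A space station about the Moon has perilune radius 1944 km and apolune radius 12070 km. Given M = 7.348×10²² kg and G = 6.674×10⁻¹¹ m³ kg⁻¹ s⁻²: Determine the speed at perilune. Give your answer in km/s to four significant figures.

v ≈ 2.085 km/s

μ = GM = 6.674×10⁻¹¹ × 7.348×10²² = 4.904×10¹² m³/s².
Semi-major axis a = (r_p + r_a)/2 = 7007.0 km = 7.007×10⁶ m.
Vis-viva: v² = μ(2/r − 1/a) = 4.904×10¹² × (1.029×10⁻⁶ − 1.427×10⁻⁷) = 4.345×10⁶ m²/s².
v = 2085 m/s = 2.085 km/s.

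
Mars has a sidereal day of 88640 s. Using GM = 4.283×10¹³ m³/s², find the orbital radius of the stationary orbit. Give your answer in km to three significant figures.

r_sync ≈ 20400 km

A synchronous orbit has period T, so by Kepler's third law a = (μT²/4π²)^(1/3).
μT²/4π² = 4.283×10¹³ × (8.864×10⁴)² / 39.48 = 8.524×10²¹ m³.
a = 2.043×10⁷ m = 20428 km.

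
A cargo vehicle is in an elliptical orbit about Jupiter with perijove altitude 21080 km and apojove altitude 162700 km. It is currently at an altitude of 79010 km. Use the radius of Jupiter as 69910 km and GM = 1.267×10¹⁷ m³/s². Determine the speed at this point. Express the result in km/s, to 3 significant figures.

r_p = 69910 + 21080 = 90990 km = 9.0990×10⁷ m.
r_a = 69910 + 162700 = 232610 km = 2.3261×10⁸ m.
r = 69910 + 79010 = 1.4892×10⁵ km = 1.489×10⁸ m.
Semi-major axis a = (r_p + r_a)/2 = 1.6180×10⁵ km = 1.618×10⁸ m.
Vis-viva: v² = μ(2/r − 1/a) = 1.267×10¹⁷ × (1.343×10⁻⁸ − 6.180×10⁻⁹) = 9.185×10⁸ m²/s².
v = 30310 m/s = 30.31 km/s.

v ≈ 30.3 km/s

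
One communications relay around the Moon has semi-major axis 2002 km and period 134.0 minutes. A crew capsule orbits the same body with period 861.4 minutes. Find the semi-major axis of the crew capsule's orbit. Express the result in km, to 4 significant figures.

Kepler's third law: a³ ∝ T², so a₂ = a₁ (T₂/T₁)^(2/3).
T₂/T₁ = 6.428, (T₂/T₁)^(2/3) = 3.457.
a₂ = 2002 × 3.457 = 6921 km.

a₂ ≈ 6921 km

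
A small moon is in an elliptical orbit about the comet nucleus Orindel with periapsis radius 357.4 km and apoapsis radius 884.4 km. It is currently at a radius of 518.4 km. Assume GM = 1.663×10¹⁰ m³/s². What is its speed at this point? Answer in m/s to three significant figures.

v ≈ 193 m/s

Semi-major axis a = (r_p + r_a)/2 = 620.90 km = 6.209×10⁵ m.
Vis-viva: v² = μ(2/r − 1/a) = 1.663×10¹⁰ × (3.858×10⁻⁶ − 1.611×10⁻⁶) = 3.738×10⁴ m²/s².
v = 193.3 m/s.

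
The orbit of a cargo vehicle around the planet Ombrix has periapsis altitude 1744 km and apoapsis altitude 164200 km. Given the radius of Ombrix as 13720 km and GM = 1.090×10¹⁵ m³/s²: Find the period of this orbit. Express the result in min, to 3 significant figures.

T ≈ 3020 min

r_p = 13720 + 1744 = 15464 km = 1.5464×10⁷ m.
r_a = 13720 + 164200 = 177920 km = 1.7792×10⁸ m.
Semi-major axis a = (r_p + r_a)/2 = (15464 + 1.7792×10⁵)/2 = 96692 km = 9.669×10⁷ m.
By Kepler's third law T = 2π√(a³/μ) = 2π × 2.880×10⁴ = 1.809×10⁵ s.
= 3016 min.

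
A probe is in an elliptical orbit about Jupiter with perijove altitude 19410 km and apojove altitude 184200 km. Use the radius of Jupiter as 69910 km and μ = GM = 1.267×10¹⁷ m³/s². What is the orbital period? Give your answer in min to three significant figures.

r_p = 69910 + 19410 = 89320 km = 8.9320×10⁷ m.
r_a = 69910 + 184200 = 254110 km = 2.5411×10⁸ m.
Semi-major axis a = (r_p + r_a)/2 = (89320 + 2.5411×10⁵)/2 = 1.7172×10⁵ km = 1.717×10⁸ m.
By Kepler's third law T = 2π√(a³/μ) = 2π × 6.322×10³ = 3.972×10⁴ s.
= 662.0 min.

T ≈ 662 min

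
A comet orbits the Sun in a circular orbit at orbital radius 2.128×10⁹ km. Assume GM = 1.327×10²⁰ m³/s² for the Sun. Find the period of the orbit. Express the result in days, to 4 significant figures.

T ≈ 19600 days

r = 2.128×10⁹ km = 2.128×10¹² m.
Kepler's third law: T = 2π√(r³/μ) = 2π√((2.128×10¹²)³ / 1.327×10²⁰).
r³/μ = 7.262×10¹⁶ s², so T = 2π × 2.695×10⁸ = 1.693×10⁹ s.
Converting: 1.693×10⁹ s ÷ 86400 = 19600 days.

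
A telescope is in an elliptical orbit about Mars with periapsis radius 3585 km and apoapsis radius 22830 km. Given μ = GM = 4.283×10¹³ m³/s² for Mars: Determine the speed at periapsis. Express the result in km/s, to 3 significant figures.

v ≈ 4.54 km/s

Semi-major axis a = (r_p + r_a)/2 = 13208 km = 1.321×10⁷ m.
Vis-viva: v² = μ(2/r − 1/a) = 4.283×10¹³ × (5.579×10⁻⁷ − 7.571×10⁻⁸) = 2.065×10⁷ m²/s².
v = 4544 m/s = 4.544 km/s.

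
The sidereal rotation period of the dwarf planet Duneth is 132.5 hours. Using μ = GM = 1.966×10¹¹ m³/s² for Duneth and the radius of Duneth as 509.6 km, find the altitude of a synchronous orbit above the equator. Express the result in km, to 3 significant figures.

T = 132.5 hours = 4.770×10⁵ s.
A synchronous orbit has period T, so by Kepler's third law a = (μT²/4π²)^(1/3).
μT²/4π² = 1.966×10¹¹ × (4.770×10⁵)² / 39.48 = 1.133×10²¹ m³.
a = 1.043×10⁷ m = 10425 km.
Altitude h = a − R = 10425 − 509.6 = 9915.7 km.

h_sync ≈ 9920 km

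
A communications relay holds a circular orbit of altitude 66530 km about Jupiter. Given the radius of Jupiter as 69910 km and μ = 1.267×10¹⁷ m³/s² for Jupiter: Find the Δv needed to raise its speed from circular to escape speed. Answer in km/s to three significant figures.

Δv ≈ 12.6 km/s

r = 69910 + 66530 = 136440 km = 1.3644×10⁸ m.
Circular speed v_c = √(μ/r) = 30470 m/s.
Escape speed v_esc = √(2μ/r) = √2 × v_c = 43100 m/s.
Δv = v_esc − v_c = 12620 m/s = 12.62 km/s.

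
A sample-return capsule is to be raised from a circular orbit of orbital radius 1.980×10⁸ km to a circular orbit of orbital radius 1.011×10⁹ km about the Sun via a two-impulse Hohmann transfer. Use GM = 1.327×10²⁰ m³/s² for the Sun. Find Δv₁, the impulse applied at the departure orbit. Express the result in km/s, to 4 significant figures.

Δv ≈ 7.591 km/s

r₁ = 1.980×10⁸ km = 1.980×10¹¹ m.
r₂ = 1.011×10⁹ km = 1.011×10¹² m.
Transfer ellipse a_t = (r₁ + r₂)/2 = 6.045×10¹¹ m.
At r₁: circular v_c1 = √(μ/r₁) = 25890 m/s; transfer-perihelion v_p = √[μ(2/r₁ − 1/a_t)] = 33480 m/s.
Δv₁ = v_p − v_c1 = 7591 m/s.
= 7.591 km/s.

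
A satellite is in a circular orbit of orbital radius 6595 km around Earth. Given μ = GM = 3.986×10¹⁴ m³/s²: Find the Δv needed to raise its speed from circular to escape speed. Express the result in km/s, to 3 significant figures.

Δv ≈ 3.22 km/s

r = 6595 km = 6.595×10⁶ m.
Circular speed v_c = √(μ/r) = 7774 m/s.
Escape speed v_esc = √(2μ/r) = √2 × v_c = 10990 m/s.
Δv = v_esc − v_c = 3220 m/s = 3.220 km/s.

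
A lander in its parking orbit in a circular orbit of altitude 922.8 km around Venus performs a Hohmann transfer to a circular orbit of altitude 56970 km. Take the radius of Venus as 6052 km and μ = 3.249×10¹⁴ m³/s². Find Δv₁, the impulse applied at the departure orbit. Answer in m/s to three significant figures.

Δv ≈ 2330 m/s

r₁ = 6052 + 922.8 = 6974.8 km = 6.9748×10⁶ m.
r₂ = 6052 + 56970 = 63022 km = 6.3022×10⁷ m.
Transfer ellipse a_t = (r₁ + r₂)/2 = 3.500×10⁷ m.
At r₁: circular v_c1 = √(μ/r₁) = 6825 m/s; transfer-periapsis v_p = √[μ(2/r₁ − 1/a_t)] = 9159 m/s.
Δv₁ = v_p − v_c1 = 2334 m/s.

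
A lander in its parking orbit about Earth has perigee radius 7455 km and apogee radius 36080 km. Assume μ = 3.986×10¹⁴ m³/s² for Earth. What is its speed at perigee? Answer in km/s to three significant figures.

Semi-major axis a = (r_p + r_a)/2 = 21768 km = 2.177×10⁷ m.
Vis-viva: v² = μ(2/r − 1/a) = 3.986×10¹⁴ × (2.683×10⁻⁷ − 4.594×10⁻⁸) = 8.862×10⁷ m²/s².
v = 9414 m/s = 9.414 km/s.

v ≈ 9.41 km/s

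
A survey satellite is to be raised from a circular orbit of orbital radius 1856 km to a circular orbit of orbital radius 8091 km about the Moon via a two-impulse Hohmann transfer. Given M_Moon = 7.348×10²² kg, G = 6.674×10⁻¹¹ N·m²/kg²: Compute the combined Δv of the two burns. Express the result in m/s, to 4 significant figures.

Δv_total ≈ 750.7 m/s

μ = GM = 6.674×10⁻¹¹ × 7.348×10²² = 4.904×10¹² m³/s².
r₁ = 1856 km = 1.856×10⁶ m.
r₂ = 8091 km = 8.091×10⁶ m.
Transfer ellipse a_t = (r₁ + r₂)/2 = 4.974×10⁶ m.
At r₁: circular v_c1 = √(μ/r₁) = 1626 m/s; transfer-perilune v_p = √[μ(2/r₁ − 1/a_t)] = 2073 m/s.
Δv₁ = v_p − v_c1 = 447.8 m/s.
At r₂: circular v_c2 = √(μ/r₂) = 778.5 m/s; transfer-apolune v_a = √[μ(2/r₂ − 1/a_t)] = 475.6 m/s.
Δv₂ = v_c2 − v_a = 302.9 m/s.
Total Δv = Δv₁ + Δv₂ = 750.7 m/s.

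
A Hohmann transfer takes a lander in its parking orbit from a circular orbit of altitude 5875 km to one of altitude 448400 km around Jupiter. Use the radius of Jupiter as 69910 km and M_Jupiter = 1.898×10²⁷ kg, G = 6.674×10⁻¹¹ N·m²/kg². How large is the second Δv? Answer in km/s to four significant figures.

Δv ≈ 7.737 km/s

μ = GM = 6.674×10⁻¹¹ × 1.898×10²⁷ = 1.267×10¹⁷ m³/s².
r₁ = 69910 + 5875 = 75785 km = 7.5785×10⁷ m.
r₂ = 69910 + 448400 = 518310 km = 5.1831×10⁸ m.
Transfer ellipse a_t = (r₁ + r₂)/2 = 2.970×10⁸ m.
At r₁: circular v_c1 = √(μ/r₁) = 40880 m/s; transfer-perijove v_p = √[μ(2/r₁ − 1/a_t)] = 54000 m/s.
At r₂: circular v_c2 = √(μ/r₂) = 15630 m/s; transfer-apojove v_a = √[μ(2/r₂ − 1/a_t)] = 7896 m/s.
Δv₂ = v_c2 − v_a = 7737 m/s.
= 7.737 km/s.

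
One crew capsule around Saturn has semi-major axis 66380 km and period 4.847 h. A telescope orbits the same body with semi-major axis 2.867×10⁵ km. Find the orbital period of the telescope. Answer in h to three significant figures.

T₂ ≈ 43.5 h

Kepler's third law: T² ∝ a³, so T₂ = T₁ (a₂/a₁)^(3/2).
a₂/a₁ = 4.319, (a₂/a₁)^(3/2) = 8.976.
T₂ = 4.847 × 8.976 = 43.51 h.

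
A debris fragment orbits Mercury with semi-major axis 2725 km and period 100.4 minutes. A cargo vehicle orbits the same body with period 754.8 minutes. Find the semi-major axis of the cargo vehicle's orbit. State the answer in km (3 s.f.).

a₂ ≈ 10500 km

Kepler's third law: a³ ∝ T², so a₂ = a₁ (T₂/T₁)^(2/3).
T₂/T₁ = 7.518, (T₂/T₁)^(2/3) = 3.838.
a₂ = 2725 × 3.838 = 10460 km.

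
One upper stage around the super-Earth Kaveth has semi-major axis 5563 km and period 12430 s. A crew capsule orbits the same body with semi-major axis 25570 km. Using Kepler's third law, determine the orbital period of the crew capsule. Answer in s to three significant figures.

Kepler's third law: T² ∝ a³, so T₂ = T₁ (a₂/a₁)^(3/2).
a₂/a₁ = 4.596, (a₂/a₁)^(3/2) = 9.854.
T₂ = 12430 × 9.854 = 1.225×10⁵ s.

T₂ ≈ 1.22×10⁵ s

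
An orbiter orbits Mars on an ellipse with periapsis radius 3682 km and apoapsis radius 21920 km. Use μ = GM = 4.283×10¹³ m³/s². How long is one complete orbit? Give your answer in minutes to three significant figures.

Semi-major axis a = (r_p + r_a)/2 = (3682.0 + 21920)/2 = 12801 km = 1.280×10⁷ m.
By Kepler's third law T = 2π√(a³/μ) = 2π × 6.998×10³ = 4.397×10⁴ s.
= 732.9 minutes.

T ≈ 733 minutes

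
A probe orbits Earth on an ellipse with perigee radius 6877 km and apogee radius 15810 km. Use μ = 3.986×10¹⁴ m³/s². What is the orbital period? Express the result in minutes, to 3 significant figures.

T ≈ 200 minutes

Semi-major axis a = (r_p + r_a)/2 = (6877.0 + 15810)/2 = 11344 km = 1.134×10⁷ m.
By Kepler's third law T = 2π√(a³/μ) = 2π × 1.914×10³ = 1.202×10⁴ s.
= 200.4 minutes.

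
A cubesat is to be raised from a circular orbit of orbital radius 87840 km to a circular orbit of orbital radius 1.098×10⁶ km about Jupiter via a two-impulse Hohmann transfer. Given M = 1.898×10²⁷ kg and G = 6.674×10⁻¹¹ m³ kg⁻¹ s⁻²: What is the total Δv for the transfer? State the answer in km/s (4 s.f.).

Δv_total ≈ 20.31 km/s

μ = GM = 6.674×10⁻¹¹ × 1.898×10²⁷ = 1.267×10¹⁷ m³/s².
r₁ = 87840 km = 8.784×10⁷ m.
r₂ = 1.098×10⁶ km = 1.098×10⁹ m.
Transfer ellipse a_t = (r₁ + r₂)/2 = 5.929×10⁸ m.
At r₁: circular v_c1 = √(μ/r₁) = 37970 m/s; transfer-perijove v_p = √[μ(2/r₁ − 1/a_t)] = 51680 m/s.
Δv₁ = v_p − v_c1 = 13700 m/s.
At r₂: circular v_c2 = √(μ/r₂) = 10740 m/s; transfer-apojove v_a = √[μ(2/r₂ − 1/a_t)] = 4134 m/s.
Δv₂ = v_c2 − v_a = 6607 m/s.
Total Δv = Δv₁ + Δv₂ = 20310 m/s = 20.31 km/s.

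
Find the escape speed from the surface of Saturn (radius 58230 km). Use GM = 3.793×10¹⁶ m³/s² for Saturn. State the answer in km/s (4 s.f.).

v_esc ≈ 36.09 km/s

r = R = 5.823×10⁷ m.
Escape speed v_esc = √(2μ/r) = √(2 × 3.793×10¹⁶ / 5.823×10⁷) = √(1.303×10⁹) = 36090 m/s.
= 36.09 km/s.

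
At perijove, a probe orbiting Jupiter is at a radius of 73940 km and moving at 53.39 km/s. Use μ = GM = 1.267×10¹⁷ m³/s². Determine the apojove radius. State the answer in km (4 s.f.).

apojove radius ≈ 3.655×10⁵ km

r_p = 7.394×10⁷ m.
Specific energy ε = v²/2 − μ/r = -2.883×10⁸ J/kg, so a = −μ/(2ε) = 2.197×10⁸ m.
The apsides satisfy r_p + r_a = 2a, so the apojove radius is 2a − r_p = 3.655×10⁸ m = 3.6552×10⁵ km.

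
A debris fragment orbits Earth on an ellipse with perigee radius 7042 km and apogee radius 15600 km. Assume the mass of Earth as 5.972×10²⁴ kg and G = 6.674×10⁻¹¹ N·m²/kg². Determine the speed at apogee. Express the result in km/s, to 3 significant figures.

v ≈ 3.99 km/s

μ = GM = 6.674×10⁻¹¹ × 5.972×10²⁴ = 3.986×10¹⁴ m³/s².
Semi-major axis a = (r_p + r_a)/2 = 11321 km = 1.132×10⁷ m.
Vis-viva: v² = μ(2/r − 1/a) = 3.986×10¹⁴ × (1.282×10⁻⁷ − 8.833×10⁻⁸) = 1.589×10⁷ m²/s².
v = 3987 m/s = 3.987 km/s.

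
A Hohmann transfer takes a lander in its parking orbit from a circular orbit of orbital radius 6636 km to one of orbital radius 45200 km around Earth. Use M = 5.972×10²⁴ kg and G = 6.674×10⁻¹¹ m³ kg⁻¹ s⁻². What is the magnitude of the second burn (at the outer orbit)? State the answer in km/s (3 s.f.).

Δv ≈ 1.47 km/s

μ = GM = 6.674×10⁻¹¹ × 5.972×10²⁴ = 3.986×10¹⁴ m³/s².
r₁ = 6636 km = 6.636×10⁶ m.
r₂ = 45200 km = 4.520×10⁷ m.
Transfer ellipse a_t = (r₁ + r₂)/2 = 2.592×10⁷ m.
At r₁: circular v_c1 = √(μ/r₁) = 7750 m/s; transfer-perigee v_p = √[μ(2/r₁ − 1/a_t)] = 10230 m/s.
At r₂: circular v_c2 = √(μ/r₂) = 2970 m/s; transfer-apogee v_a = √[μ(2/r₂ − 1/a_t)] = 1503 m/s.
Δv₂ = v_c2 − v_a = 1467 m/s.
= 1.467 km/s.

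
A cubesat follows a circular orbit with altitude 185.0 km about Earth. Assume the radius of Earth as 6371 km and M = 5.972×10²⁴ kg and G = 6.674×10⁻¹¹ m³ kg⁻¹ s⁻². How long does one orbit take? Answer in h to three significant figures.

μ = GM = 6.674×10⁻¹¹ × 5.972×10²⁴ = 3.986×10¹⁴ m³/s².
r = 6371 + 185.0 = 6556.0 km = 6.5560×10⁶ m.
Kepler's third law: T = 2π√(r³/μ) = 2π√((6.556×10⁶)³ / 3.986×10¹⁴).
r³/μ = 7.070×10⁵ s², so T = 2π × 8.408×10² = 5.283×10³ s.
Converting: 5.283×10³ s ÷ 3600 = 1.468 h.

T ≈ 1.47 h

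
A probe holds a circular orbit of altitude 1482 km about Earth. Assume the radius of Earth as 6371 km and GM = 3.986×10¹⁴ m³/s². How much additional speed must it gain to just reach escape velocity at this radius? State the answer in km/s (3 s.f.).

r = 6371 + 1482 = 7853.0 km = 7.8530×10⁶ m.
Circular speed v_c = √(μ/r) = 7124 m/s.
Escape speed v_esc = √(2μ/r) = √2 × v_c = 10080 m/s.
Δv = v_esc − v_c = 2951 m/s = 2.951 km/s.

Δv ≈ 2.95 km/s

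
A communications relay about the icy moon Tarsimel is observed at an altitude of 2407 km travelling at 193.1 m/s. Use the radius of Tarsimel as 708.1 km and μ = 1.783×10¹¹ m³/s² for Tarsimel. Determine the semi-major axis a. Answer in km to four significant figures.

r = 708.1 + 2407 = 3115.1 km = 3.115×10⁶ m.
Specific orbital energy ε = v²/2 − μ/r = (193.1)²/2 − 1.783×10¹¹/3.115×10⁶ = -3.859×10⁴ J/kg.
Since ε = −μ/(2a), a = −μ/(2ε) = 2.310×10⁶ m = 2310.0 km.

a ≈ 2310 km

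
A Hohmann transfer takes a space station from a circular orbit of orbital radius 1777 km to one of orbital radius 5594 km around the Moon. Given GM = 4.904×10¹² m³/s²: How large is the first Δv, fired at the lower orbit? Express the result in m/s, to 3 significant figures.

Δv ≈ 385 m/s

r₁ = 1777 km = 1.777×10⁶ m.
r₂ = 5594 km = 5.594×10⁶ m.
Transfer ellipse a_t = (r₁ + r₂)/2 = 3.686×10⁶ m.
At r₁: circular v_c1 = √(μ/r₁) = 1661 m/s; transfer-perilune v_p = √[μ(2/r₁ − 1/a_t)] = 2047 m/s.
Δv₁ = v_p − v_c1 = 385.4 m/s.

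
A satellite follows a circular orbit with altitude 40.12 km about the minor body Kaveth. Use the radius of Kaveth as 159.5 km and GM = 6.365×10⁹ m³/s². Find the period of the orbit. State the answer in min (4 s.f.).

r = 159.5 + 40.12 = 199.62 km = 1.9962×10⁵ m.
Kepler's third law: T = 2π√(r³/μ) = 2π√((1.996×10⁵)³ / 6.365×10⁹).
r³/μ = 1.250×10⁶ s², so T = 2π × 1.118×10³ = 7.024×10³ s.
Converting: 7.024×10³ s ÷ 60.00 = 117.1 min.

T ≈ 117.1 min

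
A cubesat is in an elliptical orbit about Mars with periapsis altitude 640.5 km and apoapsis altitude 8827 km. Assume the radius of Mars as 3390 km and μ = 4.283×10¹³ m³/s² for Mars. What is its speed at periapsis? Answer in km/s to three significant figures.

v ≈ 4.00 km/s

r_p = 3390 + 640.5 = 4030.5 km = 4.0305×10⁶ m.
r_a = 3390 + 8827 = 12217 km = 1.2217×10⁷ m.
Semi-major axis a = (r_p + r_a)/2 = 8123.8 km = 8.124×10⁶ m.
Vis-viva: v² = μ(2/r − 1/a) = 4.283×10¹³ × (4.962×10⁻⁷ − 1.231×10⁻⁷) = 1.598×10⁷ m²/s².
v = 3998 m/s = 3.998 km/s.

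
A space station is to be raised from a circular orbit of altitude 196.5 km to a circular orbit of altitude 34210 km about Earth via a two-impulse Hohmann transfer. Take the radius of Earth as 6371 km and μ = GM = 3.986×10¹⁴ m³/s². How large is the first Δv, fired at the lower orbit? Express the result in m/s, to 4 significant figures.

Δv ≈ 2431 m/s

r₁ = 6371 + 196.5 = 6567.5 km = 6.5675×10⁶ m.
r₂ = 6371 + 34210 = 40581 km = 4.0581×10⁷ m.
Transfer ellipse a_t = (r₁ + r₂)/2 = 2.357×10⁷ m.
At r₁: circular v_c1 = √(μ/r₁) = 7791 m/s; transfer-perigee v_p = √[μ(2/r₁ − 1/a_t)] = 10220 m/s.
Δv₁ = v_p − v_c1 = 2431 m/s.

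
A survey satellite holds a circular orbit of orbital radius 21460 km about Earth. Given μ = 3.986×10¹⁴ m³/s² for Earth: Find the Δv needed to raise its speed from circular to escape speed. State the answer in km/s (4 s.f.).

Δv ≈ 1.785 km/s

r = 21460 km = 2.146×10⁷ m.
Circular speed v_c = √(μ/r) = 4310 m/s.
Escape speed v_esc = √(2μ/r) = √2 × v_c = 6095 m/s.
Δv = v_esc − v_c = 1785 m/s = 1.785 km/s.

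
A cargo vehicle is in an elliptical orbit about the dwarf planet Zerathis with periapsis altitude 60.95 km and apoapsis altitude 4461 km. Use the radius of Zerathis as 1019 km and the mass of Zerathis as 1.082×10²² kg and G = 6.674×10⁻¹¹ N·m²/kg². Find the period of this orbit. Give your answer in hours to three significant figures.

μ = GM = 6.674×10⁻¹¹ × 1.082×10²² = 7.221×10¹¹ m³/s².
r_p = 1019 + 60.95 = 1080.0 km = 1.0800×10⁶ m.
r_a = 1019 + 4461 = 5480.0 km = 5.4800×10⁶ m.
Semi-major axis a = (r_p + r_a)/2 = (1080.0 + 5480.0)/2 = 3280.0 km = 3.280×10⁶ m.
By Kepler's third law T = 2π√(a³/μ) = 2π × 6.990×10³ = 4.392×10⁴ s.
= 12.20 hours.

T ≈ 12.2 hours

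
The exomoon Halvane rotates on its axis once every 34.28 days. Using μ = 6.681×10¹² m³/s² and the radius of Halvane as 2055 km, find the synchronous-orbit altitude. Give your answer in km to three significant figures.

T = 34.28 days = 2.962×10⁶ s.
A synchronous orbit has period T, so by Kepler's third law a = (μT²/4π²)^(1/3).
μT²/4π² = 6.681×10¹² × (2.962×10⁶)² / 39.48 = 1.485×10²⁴ m³.
a = 1.141×10⁸ m = 1.1408×10⁵ km.
Altitude h = a − R = 1.1408×10⁵ − 2055 = 1.1202×10⁵ km.

h_sync ≈ 1.12×10⁵ km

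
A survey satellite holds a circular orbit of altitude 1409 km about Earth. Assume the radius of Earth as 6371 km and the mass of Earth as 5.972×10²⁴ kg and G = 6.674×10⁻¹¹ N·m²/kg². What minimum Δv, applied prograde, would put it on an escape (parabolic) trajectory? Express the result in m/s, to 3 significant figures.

μ = GM = 6.674×10⁻¹¹ × 5.972×10²⁴ = 3.986×10¹⁴ m³/s².
r = 6371 + 1409 = 7780.0 km = 7.7800×10⁶ m.
Circular speed v_c = √(μ/r) = 7158 m/s.
Escape speed v_esc = √(2μ/r) = √2 × v_c = 10120 m/s.
Δv = v_esc − v_c = 2965 m/s.

Δv ≈ 2960 m/s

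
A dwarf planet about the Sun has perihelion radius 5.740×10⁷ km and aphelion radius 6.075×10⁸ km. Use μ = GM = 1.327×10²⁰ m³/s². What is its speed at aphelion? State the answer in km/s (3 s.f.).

v ≈ 6.14 km/s

Semi-major axis a = (r_p + r_a)/2 = 3.3245×10⁸ km = 3.324×10¹¹ m.
Vis-viva: v² = μ(2/r − 1/a) = 1.327×10²⁰ × (3.292×10⁻¹² − 3.008×10⁻¹²) = 3.771×10⁷ m²/s².
v = 6141 m/s = 6.141 km/s.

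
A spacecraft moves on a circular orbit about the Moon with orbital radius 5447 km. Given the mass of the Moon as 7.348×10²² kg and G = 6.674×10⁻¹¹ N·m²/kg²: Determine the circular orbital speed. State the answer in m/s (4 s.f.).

μ = GM = 6.674×10⁻¹¹ × 7.348×10²² = 4.904×10¹² m³/s².
r = 5447 km = 5.447×10⁶ m.
For a circular orbit v = √(μ/r) = √(4.904×10¹² / 5.447×10⁶) = √(9.003×10⁵) = 948.9 m/s.

v ≈ 948.9 m/s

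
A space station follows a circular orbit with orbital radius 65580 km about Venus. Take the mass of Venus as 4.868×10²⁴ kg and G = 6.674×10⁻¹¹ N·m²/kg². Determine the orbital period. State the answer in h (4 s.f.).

T ≈ 51.42 h

μ = GM = 6.674×10⁻¹¹ × 4.868×10²⁴ = 3.249×10¹⁴ m³/s².
r = 65580 km = 6.558×10⁷ m.
Kepler's third law: T = 2π√(r³/μ) = 2π√((6.558×10⁷)³ / 3.249×10¹⁴).
r³/μ = 8.681×10⁸ s², so T = 2π × 2.946×10⁴ = 1.851×10⁵ s.
Converting: 1.851×10⁵ s ÷ 3600 = 51.42 h.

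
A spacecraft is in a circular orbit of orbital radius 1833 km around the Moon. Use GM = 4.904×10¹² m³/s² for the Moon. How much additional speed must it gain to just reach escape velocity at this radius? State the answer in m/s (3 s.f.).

r = 1833 km = 1.833×10⁶ m.
Circular speed v_c = √(μ/r) = 1636 m/s.
Escape speed v_esc = √(2μ/r) = √2 × v_c = 2313 m/s.
Δv = v_esc − v_c = 677.5 m/s.

Δv ≈ 678 m/s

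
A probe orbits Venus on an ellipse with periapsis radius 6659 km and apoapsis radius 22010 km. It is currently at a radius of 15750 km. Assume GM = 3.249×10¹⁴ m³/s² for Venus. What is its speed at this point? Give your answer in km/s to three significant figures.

Semi-major axis a = (r_p + r_a)/2 = 14334 km = 1.433×10⁷ m.
Vis-viva: v² = μ(2/r − 1/a) = 3.249×10¹⁴ × (1.270×10⁻⁷ − 6.976×10⁻⁸) = 1.859×10⁷ m²/s².
v = 4312 m/s = 4.312 km/s.

v ≈ 4.31 km/s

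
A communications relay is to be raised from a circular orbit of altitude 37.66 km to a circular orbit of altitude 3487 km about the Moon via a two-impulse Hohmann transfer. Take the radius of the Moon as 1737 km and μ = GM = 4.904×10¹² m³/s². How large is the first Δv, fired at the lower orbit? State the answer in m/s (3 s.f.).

Δv ≈ 369 m/s

r₁ = 1737 + 37.66 = 1774.7 km = 1.7747×10⁶ m.
r₂ = 1737 + 3487 = 5224.0 km = 5.2240×10⁶ m.
Transfer ellipse a_t = (r₁ + r₂)/2 = 3.499×10⁶ m.
At r₁: circular v_c1 = √(μ/r₁) = 1662 m/s; transfer-perilune v_p = √[μ(2/r₁ − 1/a_t)] = 2031 m/s.
Δv₁ = v_p − v_c1 = 368.7 m/s.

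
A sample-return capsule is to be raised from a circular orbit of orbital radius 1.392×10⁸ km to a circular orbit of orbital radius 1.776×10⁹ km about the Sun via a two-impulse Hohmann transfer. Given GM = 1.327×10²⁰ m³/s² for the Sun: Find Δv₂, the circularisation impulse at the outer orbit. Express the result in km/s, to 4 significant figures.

Δv ≈ 5.348 km/s

r₁ = 1.392×10⁸ km = 1.392×10¹¹ m.
r₂ = 1.776×10⁹ km = 1.776×10¹² m.
Transfer ellipse a_t = (r₁ + r₂)/2 = 9.576×10¹¹ m.
At r₁: circular v_c1 = √(μ/r₁) = 30880 m/s; transfer-perihelion v_p = √[μ(2/r₁ − 1/a_t)] = 42050 m/s.
At r₂: circular v_c2 = √(μ/r₂) = 8644 m/s; transfer-aphelion v_a = √[μ(2/r₂ − 1/a_t)] = 3296 m/s.
Δv₂ = v_c2 − v_a = 5348 m/s.
= 5.348 km/s.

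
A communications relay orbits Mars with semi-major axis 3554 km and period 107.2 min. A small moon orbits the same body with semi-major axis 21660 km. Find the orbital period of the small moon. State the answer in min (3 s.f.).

T₂ ≈ 1610 min

Kepler's third law: T² ∝ a³, so T₂ = T₁ (a₂/a₁)^(3/2).
a₂/a₁ = 6.095, (a₂/a₁)^(3/2) = 15.05.
T₂ = 107.2 × 15.05 = 1613 min.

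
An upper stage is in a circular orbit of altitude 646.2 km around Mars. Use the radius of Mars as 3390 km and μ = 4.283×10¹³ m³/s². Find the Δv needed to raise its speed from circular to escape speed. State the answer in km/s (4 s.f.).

r = 3390 + 646.2 = 4036.2 km = 4.0362×10⁶ m.
Circular speed v_c = √(μ/r) = 3258 m/s.
Escape speed v_esc = √(2μ/r) = √2 × v_c = 4607 m/s.
Δv = v_esc − v_c = 1349 m/s = 1.349 km/s.

Δv ≈ 1.349 km/s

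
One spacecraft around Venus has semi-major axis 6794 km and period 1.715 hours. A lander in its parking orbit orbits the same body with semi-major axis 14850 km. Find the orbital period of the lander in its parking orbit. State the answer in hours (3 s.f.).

Kepler's third law: T² ∝ a³, so T₂ = T₁ (a₂/a₁)^(3/2).
a₂/a₁ = 2.186, (a₂/a₁)^(3/2) = 3.231.
T₂ = 1.715 × 3.231 = 5.542 hours.

T₂ ≈ 5.54 hours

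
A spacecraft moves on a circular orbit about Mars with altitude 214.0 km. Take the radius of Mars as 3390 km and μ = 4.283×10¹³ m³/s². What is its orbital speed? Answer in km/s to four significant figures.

v ≈ 3.447 km/s

r = 3390 + 214.0 = 3604.0 km = 3.6040×10⁶ m.
For a circular orbit v = √(μ/r) = √(4.283×10¹³ / 3.604×10⁶) = √(1.188×10⁷) = 3447 m/s.
That is 3.447 km/s.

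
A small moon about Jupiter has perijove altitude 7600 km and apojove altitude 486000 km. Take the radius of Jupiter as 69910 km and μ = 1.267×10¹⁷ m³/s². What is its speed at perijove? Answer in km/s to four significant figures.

r_p = 69910 + 7600 = 77510 km = 7.7510×10⁷ m.
r_a = 69910 + 486000 = 555910 km = 5.5591×10⁸ m.
Semi-major axis a = (r_p + r_a)/2 = 3.1671×10⁵ km = 3.167×10⁸ m.
Vis-viva: v² = μ(2/r − 1/a) = 1.267×10¹⁷ × (2.580×10⁻⁸ − 3.157×10⁻⁹) = 2.869×10⁹ m²/s².
v = 53560 m/s = 53.56 km/s.

v ≈ 53.56 km/s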